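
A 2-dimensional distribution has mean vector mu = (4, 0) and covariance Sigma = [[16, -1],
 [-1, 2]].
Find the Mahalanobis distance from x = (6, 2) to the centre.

Step 1 — centre the observation: (x - mu) = (2, 2).

Step 2 — invert Sigma. det(Sigma) = 16·2 - (-1)² = 31.
  Sigma^{-1} = (1/det) · [[d, -b], [-b, a]] = [[0.0645, 0.0323],
 [0.0323, 0.5161]].

Step 3 — form the quadratic (x - mu)^T · Sigma^{-1} · (x - mu):
  Sigma^{-1} · (x - mu) = (0.1935, 1.0968).
  (x - mu)^T · [Sigma^{-1} · (x - mu)] = (2)·(0.1935) + (2)·(1.0968) = 2.5806.

Step 4 — take square root: d = √(2.5806) ≈ 1.6064.

d(x, mu) = √(2.5806) ≈ 1.6064


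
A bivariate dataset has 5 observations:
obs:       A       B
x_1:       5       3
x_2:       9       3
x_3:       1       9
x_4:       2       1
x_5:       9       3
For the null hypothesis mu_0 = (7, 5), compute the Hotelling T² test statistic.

Step 1 — sample mean vector:
  mean(A) = (5 + 9 + 1 + 2 + 9) / 5 = 26/5 = 5.2
  mean(B) = (3 + 3 + 9 + 1 + 3) / 5 = 19/5 = 3.8
  x̄ = (5.2, 3.8),  deviation x̄ - mu_0 = (5.2, 3.8) - (7, 5) = (-1.8, -1.2).

Step 2 — sample covariance matrix, S[i,j] = (1/(n-1)) · Σ_k (x_{k,i} - mean_i) · (x_{k,j} - mean_j), divisor n-1 = 4:
  S[A,A] = ((-0.2)·(-0.2) + (3.8)·(3.8) + (-4.2)·(-4.2) + (-3.2)·(-3.2) + (3.8)·(3.8)) / 4 = 56.8/4 = 14.2
  S[A,B] = ((-0.2)·(-0.8) + (3.8)·(-0.8) + (-4.2)·(5.2) + (-3.2)·(-2.8) + (3.8)·(-0.8)) / 4 = -18.8/4 = -4.7
  S[B,B] = ((-0.8)·(-0.8) + (-0.8)·(-0.8) + (5.2)·(5.2) + (-2.8)·(-2.8) + (-0.8)·(-0.8)) / 4 = 36.8/4 = 9.2
  S = [[14.2, -4.7],
 [-4.7, 9.2]].

Step 3 — invert S. det(S) = 14.2·9.2 - (-4.7)² = 108.55.
  S^{-1} = (1/det) · [[d, -b], [-b, a]] = [[0.0848, 0.0433],
 [0.0433, 0.1308]].

Step 4 — quadratic form (x̄ - mu_0)^T · S^{-1} · (x̄ - mu_0):
  S^{-1} · (x̄ - mu_0) = (-0.2045, -0.2349),
  (x̄ - mu_0)^T · [...] = (-1.8)·(-0.2045) + (-1.2)·(-0.2349) = 0.65.

Step 5 — scale by n: T² = 5 · 0.65 = 3.2501.

T² ≈ 3.2501


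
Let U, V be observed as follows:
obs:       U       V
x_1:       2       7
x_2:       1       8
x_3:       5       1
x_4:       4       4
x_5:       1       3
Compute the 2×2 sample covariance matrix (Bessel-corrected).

Step 1 — column means:
  mean(U) = (2 + 1 + 5 + 4 + 1) / 5 = 13/5 = 2.6
  mean(V) = (7 + 8 + 1 + 4 + 3) / 5 = 23/5 = 4.6

Step 2 — sample covariance S[i,j] = (1/(n-1)) · Σ_k (x_{k,i} - mean_i) · (x_{k,j} - mean_j), with n-1 = 4.
  S[U,U] = ((-0.6)·(-0.6) + (-1.6)·(-1.6) + (2.4)·(2.4) + (1.4)·(1.4) + (-1.6)·(-1.6)) / 4 = 13.2/4 = 3.3
  S[U,V] = ((-0.6)·(2.4) + (-1.6)·(3.4) + (2.4)·(-3.6) + (1.4)·(-0.6) + (-1.6)·(-1.6)) / 4 = -13.8/4 = -3.45
  S[V,V] = ((2.4)·(2.4) + (3.4)·(3.4) + (-3.6)·(-3.6) + (-0.6)·(-0.6) + (-1.6)·(-1.6)) / 4 = 33.2/4 = 8.3

S is symmetric (S[j,i] = S[i,j]). Assembling:

S = [[3.3, -3.45],
 [-3.45, 8.3]]


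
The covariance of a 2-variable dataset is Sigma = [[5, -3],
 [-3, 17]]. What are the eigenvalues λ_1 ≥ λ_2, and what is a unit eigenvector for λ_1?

Step 1 — characteristic polynomial of 2×2 Sigma:
  det(Sigma - λI) = λ² - trace · λ + det = 0.
  trace = 5 + 17 = 22, det = 5·17 - (-3)² = 76.
Step 2 — discriminant:
  Δ = trace² - 4·det = 484 - 304 = 180.
Step 3 — eigenvalues:
  λ = (trace ± √Δ)/2 = (22 ± 13.4164)/2,
  λ_1 = 17.7082,  λ_2 = 4.2918.

Step 4 — unit eigenvector for λ_1: solve (Sigma - λ_1 I)v = 0. First row:
  (5 - 17.7082)·v_x + (-3)·v_y = 0, i.e. (-12.7082)·v_x + (-3)·v_y = 0,
  so v ∝ (b, λ_1 - a) = (-3, 12.7082); multiply by -1 so the first entry is positive: u = (3, -12.7082).
  ||u|| = √((3)² + (-12.7082)²) = √(170.4984) ≈ 13.0575,
  v_1 = u/||u|| ≈ (0.2298, -0.9732) (||v_1|| = 1).

λ_1 = 17.7082,  λ_2 = 4.2918;  v_1 ≈ (0.2298, -0.9732)


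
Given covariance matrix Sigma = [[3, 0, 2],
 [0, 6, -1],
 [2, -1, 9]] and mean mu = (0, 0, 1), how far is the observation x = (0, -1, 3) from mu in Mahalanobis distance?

Step 1 — centre the observation: (x - mu) = (0, -1, 2).

Step 2 — invert Sigma (cofactor / det for 3×3, or solve directly):
  Sigma^{-1} = [[0.3926, -0.0148, -0.0889],
 [-0.0148, 0.1704, 0.0222],
 [-0.0889, 0.0222, 0.1333]].

Step 3 — form the quadratic (x - mu)^T · Sigma^{-1} · (x - mu):
  Sigma^{-1} · (x - mu) = (-0.163, -0.1259, 0.2444).
  (x - mu)^T · [Sigma^{-1} · (x - mu)] = (0)·(-0.163) + (-1)·(-0.1259) + (2)·(0.2444) = 0.6148.

Step 4 — take square root: d = √(0.6148) ≈ 0.7841.

d(x, mu) = √(0.6148) ≈ 0.7841


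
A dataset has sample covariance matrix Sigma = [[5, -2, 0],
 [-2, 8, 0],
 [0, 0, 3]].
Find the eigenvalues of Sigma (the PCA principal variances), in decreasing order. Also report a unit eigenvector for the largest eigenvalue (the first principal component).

Step 1 — characteristic polynomial p(λ) = det(λI - Sigma) = λ³ - tr·λ² + c_1·λ - det, where tr = trace, c_1 = sum of the principal 2×2 minors, det = det(Sigma):
  tr = 5 + 8 + 3 = 16,
  c_1 = (5·8 - (-2)²) + (5·3 - (0)²) + (8·3 - (0)²) = 36 + 15 + 24 = 75,
  det = 5·(8·3 - (0)²) - (-2)·((-2)·3 - (0)·(0)) + (0)·((-2)·(0) - 8·(0)) = 5·(24) - (-2)·(-6) + (0)·(0) = 108.
  So p(λ) = λ³ - 16λ² + 75λ - 108.
Step 2 — look for an integer root (rational root theorem: any rational root is an integer divisor of 108). Testing λ = 3:
  p(3) = 27 - 144 + 225 - 108 = 0  ✓
  Dividing out (λ - 3): p(λ) = (λ - 3)(λ² - 13λ + 36).
Step 3 — remaining eigenvalues from the quadratic λ² - 13λ + 36 = 0:
  Δ = 13² - 4·36 = 169 - 144 = 25,  λ = (13 ± √25)/2 = (13 ± 5)/2 = 9 or 4.
  Sorted: λ_1 = 9,  λ_2 = 4,  λ_3 = 3  (check: sum = 16 = tr ✓).

Step 4 — unit eigenvector for λ_1 = 9: v spans the null space of (Sigma - λ_1 I), whose rows are
  r_1 = (-4, -2, 0),  r_2 = (-2, -1, 0),  r_3 = (0, 0, -6).
  v is orthogonal to every row, so take v ∝ r_1 × r_3 = ((-2)·(-6) - (0)·(0), (0)·(0) - (-4)·(-6), (-4)·(0) - (-2)·(0)) = (12, -24, 0).
  Rescale (divide by 12): u = (1, -2, 0).
  ||u|| = √((1)² + (-2)² + (0)²) = √(5) ≈ 2.2361,  v_1 = u/||u|| ≈ (0.4472, -0.8944, 0) (||v_1|| = 1).

λ_1 = 9,  λ_2 = 4,  λ_3 = 3;  v_1 ≈ (0.4472, -0.8944, 0)


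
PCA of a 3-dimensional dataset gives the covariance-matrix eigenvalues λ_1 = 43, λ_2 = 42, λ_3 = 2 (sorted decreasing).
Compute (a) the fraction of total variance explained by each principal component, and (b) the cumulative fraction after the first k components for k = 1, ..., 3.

Step 1 — total variance = trace(Sigma) = Σ λ_i = 43 + 42 + 2 = 87.

Step 2 — fraction explained by component i = λ_i / Σ λ:
  PC1: 43/87 = 0.4943
  PC2: 42/87 = 0.4828
  PC3: 2/87 = 0.023

Step 3 — cumulative fraction after k components = (λ_1 + ... + λ_k) / Σ λ:
  k = 1: 43/87 = 0.4943
  k = 2: (43 + 42)/87 = 85/87 = 0.977
  k = 3: (43 + 42 + 2)/87 = 87/87 = 1

Summary (fraction, with percent):

explained: PC1 0.4943 (49.43%), PC2 0.4828 (48.28%), PC3 0.023 (2.3%);  cumulative: 0.4943, 0.977, 1


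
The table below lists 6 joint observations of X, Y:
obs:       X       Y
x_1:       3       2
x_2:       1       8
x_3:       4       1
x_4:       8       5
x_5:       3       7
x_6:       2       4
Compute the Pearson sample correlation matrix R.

Step 1 — column means:
  mean(X) = (3 + 1 + 4 + 8 + 3 + 2) / 6 = 21/6 = 3.5
  mean(Y) = (2 + 8 + 1 + 5 + 7 + 4) / 6 = 27/6 = 4.5

Step 2 — sample variances and covariances s[i,j] = (1/(n-1)) · Σ_k (x_{k,i} - mean_i) · (x_{k,j} - mean_j), with n-1 = 5:
  s[X,X] = ((-0.5)·(-0.5) + (-2.5)·(-2.5) + (0.5)·(0.5) + (4.5)·(4.5) + (-0.5)·(-0.5) + (-1.5)·(-1.5)) / 5 = 29.5/5 = 5.9
  s[X,Y] = ((-0.5)·(-2.5) + (-2.5)·(3.5) + (0.5)·(-3.5) + (4.5)·(0.5) + (-0.5)·(2.5) + (-1.5)·(-0.5)) / 5 = -7.5/5 = -1.5
  s[Y,Y] = ((-2.5)·(-2.5) + (3.5)·(3.5) + (-3.5)·(-3.5) + (0.5)·(0.5) + (2.5)·(2.5) + (-0.5)·(-0.5)) / 5 = 37.5/5 = 7.5
  Sample standard deviations s_i = √(s[i,i]):
  s(X) = √(5.9) = 2.429
  s(Y) = √(7.5) = 2.7386

Step 3 — r_{ij} = s_{ij} / (s_i · s_j):
  r[X,X] = 1 (diagonal).
  r[X,Y] = -1.5 / (2.429 · 2.7386) = -1.5 / 6.6521 = -0.2255
  r[Y,Y] = 1 (diagonal).

R is symmetric with unit diagonal. Assembling:

R = [[1, -0.2255],
 [-0.2255, 1]]


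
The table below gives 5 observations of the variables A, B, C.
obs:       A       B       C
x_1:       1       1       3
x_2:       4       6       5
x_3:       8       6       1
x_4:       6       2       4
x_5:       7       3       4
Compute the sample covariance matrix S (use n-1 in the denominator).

Step 1 — column means:
  mean(A) = (1 + 4 + 8 + 6 + 7) / 5 = 26/5 = 5.2
  mean(B) = (1 + 6 + 6 + 2 + 3) / 5 = 18/5 = 3.6
  mean(C) = (3 + 5 + 1 + 4 + 4) / 5 = 17/5 = 3.4

Step 2 — sample covariance S[i,j] = (1/(n-1)) · Σ_k (x_{k,i} - mean_i) · (x_{k,j} - mean_j), with n-1 = 4.
  S[A,A] = ((-4.2)·(-4.2) + (-1.2)·(-1.2) + (2.8)·(2.8) + (0.8)·(0.8) + (1.8)·(1.8)) / 4 = 30.8/4 = 7.7
  S[A,B] = ((-4.2)·(-2.6) + (-1.2)·(2.4) + (2.8)·(2.4) + (0.8)·(-1.6) + (1.8)·(-0.6)) / 4 = 12.4/4 = 3.1
  S[A,C] = ((-4.2)·(-0.4) + (-1.2)·(1.6) + (2.8)·(-2.4) + (0.8)·(0.6) + (1.8)·(0.6)) / 4 = -5.4/4 = -1.35
  S[B,B] = ((-2.6)·(-2.6) + (2.4)·(2.4) + (2.4)·(2.4) + (-1.6)·(-1.6) + (-0.6)·(-0.6)) / 4 = 21.2/4 = 5.3
  S[B,C] = ((-2.6)·(-0.4) + (2.4)·(1.6) + (2.4)·(-2.4) + (-1.6)·(0.6) + (-0.6)·(0.6)) / 4 = -2.2/4 = -0.55
  S[C,C] = ((-0.4)·(-0.4) + (1.6)·(1.6) + (-2.4)·(-2.4) + (0.6)·(0.6) + (0.6)·(0.6)) / 4 = 9.2/4 = 2.3

S is symmetric (S[j,i] = S[i,j]). Assembling:

S = [[7.7, 3.1, -1.35],
 [3.1, 5.3, -0.55],
 [-1.35, -0.55, 2.3]]


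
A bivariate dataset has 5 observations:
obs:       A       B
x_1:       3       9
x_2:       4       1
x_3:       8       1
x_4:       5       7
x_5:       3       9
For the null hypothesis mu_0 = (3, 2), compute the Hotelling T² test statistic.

Step 1 — sample mean vector:
  mean(A) = (3 + 4 + 8 + 5 + 3) / 5 = 23/5 = 4.6
  mean(B) = (9 + 1 + 1 + 7 + 9) / 5 = 27/5 = 5.4
  x̄ = (4.6, 5.4),  deviation x̄ - mu_0 = (4.6, 5.4) - (3, 2) = (1.6, 3.4).

Step 2 — sample covariance matrix, S[i,j] = (1/(n-1)) · Σ_k (x_{k,i} - mean_i) · (x_{k,j} - mean_j), divisor n-1 = 4:
  S[A,A] = ((-1.6)·(-1.6) + (-0.6)·(-0.6) + (3.4)·(3.4) + (0.4)·(0.4) + (-1.6)·(-1.6)) / 4 = 17.2/4 = 4.3
  S[A,B] = ((-1.6)·(3.6) + (-0.6)·(-4.4) + (3.4)·(-4.4) + (0.4)·(1.6) + (-1.6)·(3.6)) / 4 = -23.2/4 = -5.8
  S[B,B] = ((3.6)·(3.6) + (-4.4)·(-4.4) + (-4.4)·(-4.4) + (1.6)·(1.6) + (3.6)·(3.6)) / 4 = 67.2/4 = 16.8
  S = [[4.3, -5.8],
 [-5.8, 16.8]].

Step 3 — invert S. det(S) = 4.3·16.8 - (-5.8)² = 38.6.
  S^{-1} = (1/det) · [[d, -b], [-b, a]] = [[0.4352, 0.1503],
 [0.1503, 0.1114]].

Step 4 — quadratic form (x̄ - mu_0)^T · S^{-1} · (x̄ - mu_0):
  S^{-1} · (x̄ - mu_0) = (1.2073, 0.6192),
  (x̄ - mu_0)^T · [...] = (1.6)·(1.2073) + (3.4)·(0.6192) = 4.0368.

Step 5 — scale by n: T² = 5 · 4.0368 = 20.1839.

T² ≈ 20.1839


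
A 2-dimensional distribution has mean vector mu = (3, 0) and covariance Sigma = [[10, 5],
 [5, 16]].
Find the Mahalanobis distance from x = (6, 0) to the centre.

Step 1 — centre the observation: (x - mu) = (3, 0).

Step 2 — invert Sigma. det(Sigma) = 10·16 - (5)² = 135.
  Sigma^{-1} = (1/det) · [[d, -b], [-b, a]] = [[0.1185, -0.037],
 [-0.037, 0.0741]].

Step 3 — form the quadratic (x - mu)^T · Sigma^{-1} · (x - mu):
  Sigma^{-1} · (x - mu) = (0.3556, -0.1111).
  (x - mu)^T · [Sigma^{-1} · (x - mu)] = (3)·(0.3556) + (0)·(-0.1111) = 1.0667.

Step 4 — take square root: d = √(1.0667) ≈ 1.0328.

d(x, mu) = √(1.0667) ≈ 1.0328


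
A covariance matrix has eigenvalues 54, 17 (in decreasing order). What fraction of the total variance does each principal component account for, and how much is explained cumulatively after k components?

Step 1 — total variance = trace(Sigma) = Σ λ_i = 54 + 17 = 71.

Step 2 — fraction explained by component i = λ_i / Σ λ:
  PC1: 54/71 = 0.7606
  PC2: 17/71 = 0.2394

Step 3 — cumulative fraction after k components = (λ_1 + ... + λ_k) / Σ λ:
  k = 1: 54/71 = 0.7606
  k = 2: (54 + 17)/71 = 71/71 = 1

Summary (fraction, with percent):

explained: PC1 0.7606 (76.06%), PC2 0.2394 (23.94%);  cumulative: 0.7606, 1


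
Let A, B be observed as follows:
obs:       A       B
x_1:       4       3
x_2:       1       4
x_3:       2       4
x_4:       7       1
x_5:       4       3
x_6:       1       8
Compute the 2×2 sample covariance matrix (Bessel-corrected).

Step 1 — column means:
  mean(A) = (4 + 1 + 2 + 7 + 4 + 1) / 6 = 19/6 = 3.1667
  mean(B) = (3 + 4 + 4 + 1 + 3 + 8) / 6 = 23/6 = 3.8333

Step 2 — sample covariance S[i,j] = (1/(n-1)) · Σ_k (x_{k,i} - mean_i) · (x_{k,j} - mean_j), with n-1 = 5.
  S[A,A] = ((0.8333)·(0.8333) + (-2.1667)·(-2.1667) + (-1.1667)·(-1.1667) + (3.8333)·(3.8333) + (0.8333)·(0.8333) + (-2.1667)·(-2.1667)) / 5 = 26.8333/5 = 5.3667
  S[A,B] = ((0.8333)·(-0.8333) + (-2.1667)·(0.1667) + (-1.1667)·(0.1667) + (3.8333)·(-2.8333) + (0.8333)·(-0.8333) + (-2.1667)·(4.1667)) / 5 = -21.8333/5 = -4.3667
  S[B,B] = ((-0.8333)·(-0.8333) + (0.1667)·(0.1667) + (0.1667)·(0.1667) + (-2.8333)·(-2.8333) + (-0.8333)·(-0.8333) + (4.1667)·(4.1667)) / 5 = 26.8333/5 = 5.3667

S is symmetric (S[j,i] = S[i,j]). Assembling:

S = [[5.3667, -4.3667],
 [-4.3667, 5.3667]]


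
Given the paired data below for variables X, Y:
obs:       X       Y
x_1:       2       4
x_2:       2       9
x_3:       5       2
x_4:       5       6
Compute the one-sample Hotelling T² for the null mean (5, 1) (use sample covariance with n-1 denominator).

Step 1 — sample mean vector:
  mean(X) = (2 + 2 + 5 + 5) / 4 = 14/4 = 3.5
  mean(Y) = (4 + 9 + 2 + 6) / 4 = 21/4 = 5.25
  x̄ = (3.5, 5.25),  deviation x̄ - mu_0 = (3.5, 5.25) - (5, 1) = (-1.5, 4.25).

Step 2 — sample covariance matrix, S[i,j] = (1/(n-1)) · Σ_k (x_{k,i} - mean_i) · (x_{k,j} - mean_j), divisor n-1 = 3:
  S[X,X] = ((-1.5)·(-1.5) + (-1.5)·(-1.5) + (1.5)·(1.5) + (1.5)·(1.5)) / 3 = 9/3 = 3
  S[X,Y] = ((-1.5)·(-1.25) + (-1.5)·(3.75) + (1.5)·(-3.25) + (1.5)·(0.75)) / 3 = -7.5/3 = -2.5
  S[Y,Y] = ((-1.25)·(-1.25) + (3.75)·(3.75) + (-3.25)·(-3.25) + (0.75)·(0.75)) / 3 = 26.75/3 = 8.9167
  S = [[3, -2.5],
 [-2.5, 8.9167]].

Step 3 — invert S. det(S) = 3·8.9167 - (-2.5)² = 20.5.
  S^{-1} = (1/det) · [[d, -b], [-b, a]] = [[0.435, 0.122],
 [0.122, 0.1463]].

Step 4 — quadratic form (x̄ - mu_0)^T · S^{-1} · (x̄ - mu_0):
  S^{-1} · (x̄ - mu_0) = (-0.1341, 0.439),
  (x̄ - mu_0)^T · [...] = (-1.5)·(-0.1341) + (4.25)·(0.439) = 2.0671.

Step 5 — scale by n: T² = 4 · 2.0671 = 8.2683.

T² ≈ 8.2683


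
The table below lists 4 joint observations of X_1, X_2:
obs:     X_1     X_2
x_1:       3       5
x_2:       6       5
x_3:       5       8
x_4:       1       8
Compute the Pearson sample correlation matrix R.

Step 1 — column means:
  mean(X_1) = (3 + 6 + 5 + 1) / 4 = 15/4 = 3.75
  mean(X_2) = (5 + 5 + 8 + 8) / 4 = 26/4 = 6.5

Step 2 — sample variances and covariances s[i,j] = (1/(n-1)) · Σ_k (x_{k,i} - mean_i) · (x_{k,j} - mean_j), with n-1 = 3:
  s[X_1,X_1] = ((-0.75)·(-0.75) + (2.25)·(2.25) + (1.25)·(1.25) + (-2.75)·(-2.75)) / 3 = 14.75/3 = 4.9167
  s[X_1,X_2] = ((-0.75)·(-1.5) + (2.25)·(-1.5) + (1.25)·(1.5) + (-2.75)·(1.5)) / 3 = -4.5/3 = -1.5
  s[X_2,X_2] = ((-1.5)·(-1.5) + (-1.5)·(-1.5) + (1.5)·(1.5) + (1.5)·(1.5)) / 3 = 9/3 = 3
  Sample standard deviations s_i = √(s[i,i]):
  s(X_1) = √(4.9167) = 2.2174
  s(X_2) = √(3) = 1.7321

Step 3 — r_{ij} = s_{ij} / (s_i · s_j):
  r[X_1,X_1] = 1 (diagonal).
  r[X_1,X_2] = -1.5 / (2.2174 · 1.7321) = -1.5 / 3.8406 = -0.3906
  r[X_2,X_2] = 1 (diagonal).

R is symmetric with unit diagonal. Assembling:

R = [[1, -0.3906],
 [-0.3906, 1]]


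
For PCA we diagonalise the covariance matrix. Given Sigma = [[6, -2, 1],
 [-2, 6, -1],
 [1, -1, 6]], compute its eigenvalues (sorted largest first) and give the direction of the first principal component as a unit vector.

Step 1 — characteristic polynomial p(λ) = det(λI - Sigma) = λ³ - tr·λ² + c_1·λ - det, where tr = trace, c_1 = sum of the principal 2×2 minors, det = det(Sigma):
  tr = 6 + 6 + 6 = 18,
  c_1 = (6·6 - (-2)²) + (6·6 - (1)²) + (6·6 - (-1)²) = 32 + 35 + 35 = 102,
  det = 6·(6·6 - (-1)²) - (-2)·((-2)·6 - (-1)·(1)) + (1)·((-2)·(-1) - 6·(1)) = 6·(35) - (-2)·(-11) + (1)·(-4) = 184.
  So p(λ) = λ³ - 18λ² + 102λ - 184.
Step 2 — look for an integer root (rational root theorem: any rational root is an integer divisor of 184). Testing λ = 4:
  p(4) = 64 - 288 + 408 - 184 = 0  ✓
  Dividing out (λ - 4): p(λ) = (λ - 4)(λ² - 14λ + 46).
Step 3 — remaining eigenvalues from the quadratic λ² - 14λ + 46 = 0:
  Δ = 14² - 4·46 = 196 - 184 = 12,  λ = (14 ± √12)/2 = (14 ± 3.4641)/2 ≈ 8.7321 or 5.2679.
  Sorted: λ_1 = 8.7321,  λ_2 = 5.2679,  λ_3 = 4  (check: sum = 18 = tr ✓).

Step 4 — unit eigenvector for λ_1 ≈ 8.7321: v spans the null space of (Sigma - λ_1 I), whose rows are
  r_1 = (-2.7321, -2, 1),  r_2 = (-2, -2.7321, -1),  r_3 = (1, -1, -2.7321).
  v is orthogonal to every row, so take v ∝ r_1 × r_2 = ((-2)·(-1) - (1)·(-2.7321), (1)·(-2) - (-2.7321)·(-1), (-2.7321)·(-2.7321) - (-2)·(-2)) ≈ (4.7321, -4.7321, 3.4641).
  Let u = (4.7321, -4.7321, 3.4641).
  ||u|| = √((4.7321)² + (-4.7321)² + (3.4641)²) = √(56.7846) ≈ 7.5356,  v_1 = u/||u|| ≈ (0.628, -0.628, 0.4597) (||v_1|| = 1).

λ_1 = 8.7321,  λ_2 = 5.2679,  λ_3 = 4;  v_1 ≈ (0.628, -0.628, 0.4597)


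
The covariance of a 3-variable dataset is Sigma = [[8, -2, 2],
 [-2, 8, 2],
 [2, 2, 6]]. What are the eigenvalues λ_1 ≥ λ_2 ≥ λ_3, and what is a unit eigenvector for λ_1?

Step 1 — characteristic polynomial p(λ) = det(λI - Sigma) = λ³ - tr·λ² + c_1·λ - det, where tr = trace, c_1 = sum of the principal 2×2 minors, det = det(Sigma):
  tr = 8 + 8 + 6 = 22,
  c_1 = (8·8 - (-2)²) + (8·6 - (2)²) + (8·6 - (2)²) = 60 + 44 + 44 = 148,
  det = 8·(8·6 - (2)²) - (-2)·((-2)·6 - (2)·(2)) + (2)·((-2)·(2) - 8·(2)) = 8·(44) - (-2)·(-16) + (2)·(-20) = 280.
  So p(λ) = λ³ - 22λ² + 148λ - 280.
Step 2 — look for an integer root (rational root theorem: any rational root is an integer divisor of 280). Testing λ = 10:
  p(10) = 1000 - 2200 + 1480 - 280 = 0  ✓
  Dividing out (λ - 10): p(λ) = (λ - 10)(λ² - 12λ + 28).
Step 3 — remaining eigenvalues from the quadratic λ² - 12λ + 28 = 0:
  Δ = 12² - 4·28 = 144 - 112 = 32,  λ = (12 ± √32)/2 = (12 ± 5.6569)/2 ≈ 8.8284 or 3.1716.
  Sorted: λ_1 = 10,  λ_2 = 8.8284,  λ_3 = 3.1716  (check: sum = 22 = tr ✓).

Step 4 — unit eigenvector for λ_1 = 10: v spans the null space of (Sigma - λ_1 I), whose rows are
  r_1 = (-2, -2, 2),  r_2 = (-2, -2, 2),  r_3 = (2, 2, -4).
  v is orthogonal to every row, so take v ∝ r_1 × r_3 = ((-2)·(-4) - (2)·(2), (2)·(2) - (-2)·(-4), (-2)·(2) - (-2)·(2)) = (4, -4, 0).
  Rescale (divide by 4): u = (1, -1, 0).
  ||u|| = √((1)² + (-1)² + (0)²) = √(2) ≈ 1.4142,  v_1 = u/||u|| ≈ (0.7071, -0.7071, 0) (||v_1|| = 1).

λ_1 = 10,  λ_2 = 8.8284,  λ_3 = 3.1716;  v_1 ≈ (0.7071, -0.7071, 0)


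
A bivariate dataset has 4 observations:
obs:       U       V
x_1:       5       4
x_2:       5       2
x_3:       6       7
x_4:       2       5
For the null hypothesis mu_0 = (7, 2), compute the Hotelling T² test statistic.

Step 1 — sample mean vector:
  mean(U) = (5 + 5 + 6 + 2) / 4 = 18/4 = 4.5
  mean(V) = (4 + 2 + 7 + 5) / 4 = 18/4 = 4.5
  x̄ = (4.5, 4.5),  deviation x̄ - mu_0 = (4.5, 4.5) - (7, 2) = (-2.5, 2.5).

Step 2 — sample covariance matrix, S[i,j] = (1/(n-1)) · Σ_k (x_{k,i} - mean_i) · (x_{k,j} - mean_j), divisor n-1 = 3:
  S[U,U] = ((0.5)·(0.5) + (0.5)·(0.5) + (1.5)·(1.5) + (-2.5)·(-2.5)) / 3 = 9/3 = 3
  S[U,V] = ((0.5)·(-0.5) + (0.5)·(-2.5) + (1.5)·(2.5) + (-2.5)·(0.5)) / 3 = 1/3 = 0.3333
  S[V,V] = ((-0.5)·(-0.5) + (-2.5)·(-2.5) + (2.5)·(2.5) + (0.5)·(0.5)) / 3 = 13/3 = 4.3333
  S = [[3, 0.3333],
 [0.3333, 4.3333]].

Step 3 — invert S. det(S) = 3·4.3333 - (0.3333)² = 12.8889.
  S^{-1} = (1/det) · [[d, -b], [-b, a]] = [[0.3362, -0.0259],
 [-0.0259, 0.2328]].

Step 4 — quadratic form (x̄ - mu_0)^T · S^{-1} · (x̄ - mu_0):
  S^{-1} · (x̄ - mu_0) = (-0.9052, 0.6466),
  (x̄ - mu_0)^T · [...] = (-2.5)·(-0.9052) + (2.5)·(0.6466) = 3.8793.

Step 5 — scale by n: T² = 4 · 3.8793 = 15.5172.

T² ≈ 15.5172


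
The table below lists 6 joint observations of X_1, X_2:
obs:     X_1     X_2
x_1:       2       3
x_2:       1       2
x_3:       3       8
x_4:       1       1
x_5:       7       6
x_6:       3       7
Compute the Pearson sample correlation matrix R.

Step 1 — column means:
  mean(X_1) = (2 + 1 + 3 + 1 + 7 + 3) / 6 = 17/6 = 2.8333
  mean(X_2) = (3 + 2 + 8 + 1 + 6 + 7) / 6 = 27/6 = 4.5

Step 2 — sample variances and covariances s[i,j] = (1/(n-1)) · Σ_k (x_{k,i} - mean_i) · (x_{k,j} - mean_j), with n-1 = 5:
  s[X_1,X_1] = ((-0.8333)·(-0.8333) + (-1.8333)·(-1.8333) + (0.1667)·(0.1667) + (-1.8333)·(-1.8333) + (4.1667)·(4.1667) + (0.1667)·(0.1667)) / 5 = 24.8333/5 = 4.9667
  s[X_1,X_2] = ((-0.8333)·(-1.5) + (-1.8333)·(-2.5) + (0.1667)·(3.5) + (-1.8333)·(-3.5) + (4.1667)·(1.5) + (0.1667)·(2.5)) / 5 = 19.5/5 = 3.9
  s[X_2,X_2] = ((-1.5)·(-1.5) + (-2.5)·(-2.5) + (3.5)·(3.5) + (-3.5)·(-3.5) + (1.5)·(1.5) + (2.5)·(2.5)) / 5 = 41.5/5 = 8.3
  Sample standard deviations s_i = √(s[i,i]):
  s(X_1) = √(4.9667) = 2.2286
  s(X_2) = √(8.3) = 2.881

Step 3 — r_{ij} = s_{ij} / (s_i · s_j):
  r[X_1,X_1] = 1 (diagonal).
  r[X_1,X_2] = 3.9 / (2.2286 · 2.881) = 3.9 / 6.4205 = 0.6074
  r[X_2,X_2] = 1 (diagonal).

R is symmetric with unit diagonal. Assembling:

R = [[1, 0.6074],
 [0.6074, 1]]


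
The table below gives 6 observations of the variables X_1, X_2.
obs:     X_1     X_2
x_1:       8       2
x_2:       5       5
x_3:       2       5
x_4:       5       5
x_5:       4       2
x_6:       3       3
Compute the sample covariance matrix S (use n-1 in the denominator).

Step 1 — column means:
  mean(X_1) = (8 + 5 + 2 + 5 + 4 + 3) / 6 = 27/6 = 4.5
  mean(X_2) = (2 + 5 + 5 + 5 + 2 + 3) / 6 = 22/6 = 3.6667

Step 2 — sample covariance S[i,j] = (1/(n-1)) · Σ_k (x_{k,i} - mean_i) · (x_{k,j} - mean_j), with n-1 = 5.
  S[X_1,X_1] = ((3.5)·(3.5) + (0.5)·(0.5) + (-2.5)·(-2.5) + (0.5)·(0.5) + (-0.5)·(-0.5) + (-1.5)·(-1.5)) / 5 = 21.5/5 = 4.3
  S[X_1,X_2] = ((3.5)·(-1.6667) + (0.5)·(1.3333) + (-2.5)·(1.3333) + (0.5)·(1.3333) + (-0.5)·(-1.6667) + (-1.5)·(-0.6667)) / 5 = -6/5 = -1.2
  S[X_2,X_2] = ((-1.6667)·(-1.6667) + (1.3333)·(1.3333) + (1.3333)·(1.3333) + (1.3333)·(1.3333) + (-1.6667)·(-1.6667) + (-0.6667)·(-0.6667)) / 5 = 11.3333/5 = 2.2667

S is symmetric (S[j,i] = S[i,j]). Assembling:

S = [[4.3, -1.2],
 [-1.2, 2.2667]]


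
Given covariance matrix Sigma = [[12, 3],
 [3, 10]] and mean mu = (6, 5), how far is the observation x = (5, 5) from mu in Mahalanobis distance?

Step 1 — centre the observation: (x - mu) = (-1, 0).

Step 2 — invert Sigma. det(Sigma) = 12·10 - (3)² = 111.
  Sigma^{-1} = (1/det) · [[d, -b], [-b, a]] = [[0.0901, -0.027],
 [-0.027, 0.1081]].

Step 3 — form the quadratic (x - mu)^T · Sigma^{-1} · (x - mu):
  Sigma^{-1} · (x - mu) = (-0.0901, 0.027).
  (x - mu)^T · [Sigma^{-1} · (x - mu)] = (-1)·(-0.0901) + (0)·(0.027) = 0.0901.

Step 4 — take square root: d = √(0.0901) ≈ 0.3002.

d(x, mu) = √(0.0901) ≈ 0.3002


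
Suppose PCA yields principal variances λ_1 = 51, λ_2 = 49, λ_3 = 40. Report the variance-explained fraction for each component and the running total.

Step 1 — total variance = trace(Sigma) = Σ λ_i = 51 + 49 + 40 = 140.

Step 2 — fraction explained by component i = λ_i / Σ λ:
  PC1: 51/140 = 0.3643
  PC2: 49/140 = 0.35
  PC3: 40/140 = 0.2857

Step 3 — cumulative fraction after k components = (λ_1 + ... + λ_k) / Σ λ:
  k = 1: 51/140 = 0.3643
  k = 2: (51 + 49)/140 = 100/140 = 0.7143
  k = 3: (51 + 49 + 40)/140 = 140/140 = 1

Summary (fraction, with percent):

explained: PC1 0.3643 (36.43%), PC2 0.35 (35%), PC3 0.2857 (28.57%);  cumulative: 0.3643, 0.7143, 1


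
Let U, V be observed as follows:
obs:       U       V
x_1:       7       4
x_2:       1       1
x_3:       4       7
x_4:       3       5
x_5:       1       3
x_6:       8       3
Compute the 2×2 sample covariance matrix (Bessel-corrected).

Step 1 — column means:
  mean(U) = (7 + 1 + 4 + 3 + 1 + 8) / 6 = 24/6 = 4
  mean(V) = (4 + 1 + 7 + 5 + 3 + 3) / 6 = 23/6 = 3.8333

Step 2 — sample covariance S[i,j] = (1/(n-1)) · Σ_k (x_{k,i} - mean_i) · (x_{k,j} - mean_j), with n-1 = 5.
  S[U,U] = ((3)·(3) + (-3)·(-3) + (0)·(0) + (-1)·(-1) + (-3)·(-3) + (4)·(4)) / 5 = 44/5 = 8.8
  S[U,V] = ((3)·(0.1667) + (-3)·(-2.8333) + (0)·(3.1667) + (-1)·(1.1667) + (-3)·(-0.8333) + (4)·(-0.8333)) / 5 = 7/5 = 1.4
  S[V,V] = ((0.1667)·(0.1667) + (-2.8333)·(-2.8333) + (3.1667)·(3.1667) + (1.1667)·(1.1667) + (-0.8333)·(-0.8333) + (-0.8333)·(-0.8333)) / 5 = 20.8333/5 = 4.1667

S is symmetric (S[j,i] = S[i,j]). Assembling:

S = [[8.8, 1.4],
 [1.4, 4.1667]]


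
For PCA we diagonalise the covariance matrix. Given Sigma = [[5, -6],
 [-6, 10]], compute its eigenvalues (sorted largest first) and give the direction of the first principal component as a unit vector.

Step 1 — characteristic polynomial of 2×2 Sigma:
  det(Sigma - λI) = λ² - trace · λ + det = 0.
  trace = 5 + 10 = 15, det = 5·10 - (-6)² = 14.
Step 2 — discriminant:
  Δ = trace² - 4·det = 225 - 56 = 169.
Step 3 — eigenvalues:
  λ = (trace ± √Δ)/2 = (15 ± 13)/2,
  λ_1 = 14,  λ_2 = 1.

Step 4 — unit eigenvector for λ_1: solve (Sigma - λ_1 I)v = 0. First row:
  (5 - 14)·v_x + (-6)·v_y = 0, i.e. (-9)·v_x + (-6)·v_y = 0,
  so v ∝ (b, λ_1 - a) = (-6, 9); multiply by -1 so the first entry is positive: u = (6, -9).
  ||u|| = √((6)² + (-9)²) = √(117) ≈ 10.8167,
  v_1 = u/||u|| ≈ (0.5547, -0.8321) (||v_1|| = 1).

λ_1 = 14,  λ_2 = 1;  v_1 ≈ (0.5547, -0.8321)


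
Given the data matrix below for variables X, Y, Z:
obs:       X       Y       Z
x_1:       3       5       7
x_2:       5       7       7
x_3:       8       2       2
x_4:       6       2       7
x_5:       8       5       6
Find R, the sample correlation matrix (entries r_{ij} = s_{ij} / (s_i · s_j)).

Step 1 — column means:
  mean(X) = (3 + 5 + 8 + 6 + 8) / 5 = 30/5 = 6
  mean(Y) = (5 + 7 + 2 + 2 + 5) / 5 = 21/5 = 4.2
  mean(Z) = (7 + 7 + 2 + 7 + 6) / 5 = 29/5 = 5.8

Step 2 — sample variances and covariances s[i,j] = (1/(n-1)) · Σ_k (x_{k,i} - mean_i) · (x_{k,j} - mean_j), with n-1 = 4:
  s[X,X] = ((-3)·(-3) + (-1)·(-1) + (2)·(2) + (0)·(0) + (2)·(2)) / 4 = 18/4 = 4.5
  s[X,Y] = ((-3)·(0.8) + (-1)·(2.8) + (2)·(-2.2) + (0)·(-2.2) + (2)·(0.8)) / 4 = -8/4 = -2
  s[X,Z] = ((-3)·(1.2) + (-1)·(1.2) + (2)·(-3.8) + (0)·(1.2) + (2)·(0.2)) / 4 = -12/4 = -3
  s[Y,Y] = ((0.8)·(0.8) + (2.8)·(2.8) + (-2.2)·(-2.2) + (-2.2)·(-2.2) + (0.8)·(0.8)) / 4 = 18.8/4 = 4.7
  s[Y,Z] = ((0.8)·(1.2) + (2.8)·(1.2) + (-2.2)·(-3.8) + (-2.2)·(1.2) + (0.8)·(0.2)) / 4 = 10.2/4 = 2.55
  s[Z,Z] = ((1.2)·(1.2) + (1.2)·(1.2) + (-3.8)·(-3.8) + (1.2)·(1.2) + (0.2)·(0.2)) / 4 = 18.8/4 = 4.7
  Sample standard deviations s_i = √(s[i,i]):
  s(X) = √(4.5) = 2.1213
  s(Y) = √(4.7) = 2.1679
  s(Z) = √(4.7) = 2.1679

Step 3 — r_{ij} = s_{ij} / (s_i · s_j):
  r[X,X] = 1 (diagonal).
  r[X,Y] = -2 / (2.1213 · 2.1679) = -2 / 4.5989 = -0.4349
  r[X,Z] = -3 / (2.1213 · 2.1679) = -3 / 4.5989 = -0.6523
  r[Y,Y] = 1 (diagonal).
  r[Y,Z] = 2.55 / (2.1679 · 2.1679) = 2.55 / 4.7 = 0.5426
  r[Z,Z] = 1 (diagonal).

R is symmetric with unit diagonal. Assembling:

R = [[1, -0.4349, -0.6523],
 [-0.4349, 1, 0.5426],
 [-0.6523, 0.5426, 1]]


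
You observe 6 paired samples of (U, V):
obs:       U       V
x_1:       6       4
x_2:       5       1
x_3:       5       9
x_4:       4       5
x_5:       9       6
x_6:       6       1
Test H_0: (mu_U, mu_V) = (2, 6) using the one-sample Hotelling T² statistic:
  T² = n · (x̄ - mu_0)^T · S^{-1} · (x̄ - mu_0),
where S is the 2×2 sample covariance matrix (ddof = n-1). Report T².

Step 1 — sample mean vector:
  mean(U) = (6 + 5 + 5 + 4 + 9 + 6) / 6 = 35/6 = 5.8333
  mean(V) = (4 + 1 + 9 + 5 + 6 + 1) / 6 = 26/6 = 4.3333
  x̄ = (5.8333, 4.3333),  deviation x̄ - mu_0 = (5.8333, 4.3333) - (2, 6) = (3.8333, -1.6667).

Step 2 — sample covariance matrix, S[i,j] = (1/(n-1)) · Σ_k (x_{k,i} - mean_i) · (x_{k,j} - mean_j), divisor n-1 = 5:
  S[U,U] = ((0.1667)·(0.1667) + (-0.8333)·(-0.8333) + (-0.8333)·(-0.8333) + (-1.8333)·(-1.8333) + (3.1667)·(3.1667) + (0.1667)·(0.1667)) / 5 = 14.8333/5 = 2.9667
  S[U,V] = ((0.1667)·(-0.3333) + (-0.8333)·(-3.3333) + (-0.8333)·(4.6667) + (-1.8333)·(0.6667) + (3.1667)·(1.6667) + (0.1667)·(-3.3333)) / 5 = 2.3333/5 = 0.4667
  S[V,V] = ((-0.3333)·(-0.3333) + (-3.3333)·(-3.3333) + (4.6667)·(4.6667) + (0.6667)·(0.6667) + (1.6667)·(1.6667) + (-3.3333)·(-3.3333)) / 5 = 47.3333/5 = 9.4667
  S = [[2.9667, 0.4667],
 [0.4667, 9.4667]].

Step 3 — invert S. det(S) = 2.9667·9.4667 - (0.4667)² = 27.8667.
  S^{-1} = (1/det) · [[d, -b], [-b, a]] = [[0.3397, -0.0167],
 [-0.0167, 0.1065]].

Step 4 — quadratic form (x̄ - mu_0)^T · S^{-1} · (x̄ - mu_0):
  S^{-1} · (x̄ - mu_0) = (1.3301, -0.2416),
  (x̄ - mu_0)^T · [...] = (3.8333)·(1.3301) + (-1.6667)·(-0.2416) = 5.5016.

Step 5 — scale by n: T² = 6 · 5.5016 = 33.0096.

T² ≈ 33.0096


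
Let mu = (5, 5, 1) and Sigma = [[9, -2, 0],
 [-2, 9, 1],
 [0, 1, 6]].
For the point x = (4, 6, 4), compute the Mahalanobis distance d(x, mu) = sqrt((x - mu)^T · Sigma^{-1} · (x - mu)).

Step 1 — centre the observation: (x - mu) = (-1, 1, 3).

Step 2 — invert Sigma (cofactor / det for 3×3, or solve directly):
  Sigma^{-1} = [[0.117, 0.0265, -0.0044],
 [0.0265, 0.1192, -0.0199],
 [-0.0044, -0.0199, 0.17]].

Step 3 — form the quadratic (x - mu)^T · Sigma^{-1} · (x - mu):
  Sigma^{-1} · (x - mu) = (-0.1038, 0.0331, 0.4945).
  (x - mu)^T · [Sigma^{-1} · (x - mu)] = (-1)·(-0.1038) + (1)·(0.0331) + (3)·(0.4945) = 1.6203.

Step 4 — take square root: d = √(1.6203) ≈ 1.2729.

d(x, mu) = √(1.6203) ≈ 1.2729


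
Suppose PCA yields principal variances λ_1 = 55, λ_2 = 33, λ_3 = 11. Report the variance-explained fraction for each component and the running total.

Step 1 — total variance = trace(Sigma) = Σ λ_i = 55 + 33 + 11 = 99.

Step 2 — fraction explained by component i = λ_i / Σ λ:
  PC1: 55/99 = 0.5556
  PC2: 33/99 = 0.3333
  PC3: 11/99 = 0.1111

Step 3 — cumulative fraction after k components = (λ_1 + ... + λ_k) / Σ λ:
  k = 1: 55/99 = 0.5556
  k = 2: (55 + 33)/99 = 88/99 = 0.8889
  k = 3: (55 + 33 + 11)/99 = 99/99 = 1

Summary (fraction, with percent):

explained: PC1 0.5556 (55.56%), PC2 0.3333 (33.33%), PC3 0.1111 (11.11%);  cumulative: 0.5556, 0.8889, 1


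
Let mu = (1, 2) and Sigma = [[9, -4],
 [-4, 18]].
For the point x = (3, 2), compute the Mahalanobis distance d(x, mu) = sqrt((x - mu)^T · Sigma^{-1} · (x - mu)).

Step 1 — centre the observation: (x - mu) = (2, 0).

Step 2 — invert Sigma. det(Sigma) = 9·18 - (-4)² = 146.
  Sigma^{-1} = (1/det) · [[d, -b], [-b, a]] = [[0.1233, 0.0274],
 [0.0274, 0.0616]].

Step 3 — form the quadratic (x - mu)^T · Sigma^{-1} · (x - mu):
  Sigma^{-1} · (x - mu) = (0.2466, 0.0548).
  (x - mu)^T · [Sigma^{-1} · (x - mu)] = (2)·(0.2466) + (0)·(0.0548) = 0.4932.

Step 4 — take square root: d = √(0.4932) ≈ 0.7022.

d(x, mu) = √(0.4932) ≈ 0.7022


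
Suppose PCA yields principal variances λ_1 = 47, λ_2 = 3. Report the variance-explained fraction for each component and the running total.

Step 1 — total variance = trace(Sigma) = Σ λ_i = 47 + 3 = 50.

Step 2 — fraction explained by component i = λ_i / Σ λ:
  PC1: 47/50 = 0.94
  PC2: 3/50 = 0.06

Step 3 — cumulative fraction after k components = (λ_1 + ... + λ_k) / Σ λ:
  k = 1: 47/50 = 0.94
  k = 2: (47 + 3)/50 = 50/50 = 1

Summary (fraction, with percent):

explained: PC1 0.94 (94%), PC2 0.06 (6%);  cumulative: 0.94, 1


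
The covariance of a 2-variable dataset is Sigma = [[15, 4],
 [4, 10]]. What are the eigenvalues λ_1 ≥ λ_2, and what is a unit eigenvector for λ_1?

Step 1 — characteristic polynomial of 2×2 Sigma:
  det(Sigma - λI) = λ² - trace · λ + det = 0.
  trace = 15 + 10 = 25, det = 15·10 - (4)² = 134.
Step 2 — discriminant:
  Δ = trace² - 4·det = 625 - 536 = 89.
Step 3 — eigenvalues:
  λ = (trace ± √Δ)/2 = (25 ± 9.434)/2,
  λ_1 = 17.217,  λ_2 = 7.783.

Step 4 — unit eigenvector for λ_1: solve (Sigma - λ_1 I)v = 0. First row:
  (15 - 17.217)·v_x + (4)·v_y = 0, i.e. (-2.217)·v_x + (4)·v_y = 0,
  so v ∝ (b, λ_1 - a) = (4, 2.217) = u.
  ||u|| = √((4)² + (2.217)²) = √(20.915) ≈ 4.5733,
  v_1 = u/||u|| ≈ (0.8746, 0.4848) (||v_1|| = 1).

λ_1 = 17.217,  λ_2 = 7.783;  v_1 ≈ (0.8746, 0.4848)


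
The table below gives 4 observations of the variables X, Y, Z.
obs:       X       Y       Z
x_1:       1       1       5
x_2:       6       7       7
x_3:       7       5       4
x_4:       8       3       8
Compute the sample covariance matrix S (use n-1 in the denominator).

Step 1 — column means:
  mean(X) = (1 + 6 + 7 + 8) / 4 = 22/4 = 5.5
  mean(Y) = (1 + 7 + 5 + 3) / 4 = 16/4 = 4
  mean(Z) = (5 + 7 + 4 + 8) / 4 = 24/4 = 6

Step 2 — sample covariance S[i,j] = (1/(n-1)) · Σ_k (x_{k,i} - mean_i) · (x_{k,j} - mean_j), with n-1 = 3.
  S[X,X] = ((-4.5)·(-4.5) + (0.5)·(0.5) + (1.5)·(1.5) + (2.5)·(2.5)) / 3 = 29/3 = 9.6667
  S[X,Y] = ((-4.5)·(-3) + (0.5)·(3) + (1.5)·(1) + (2.5)·(-1)) / 3 = 14/3 = 4.6667
  S[X,Z] = ((-4.5)·(-1) + (0.5)·(1) + (1.5)·(-2) + (2.5)·(2)) / 3 = 7/3 = 2.3333
  S[Y,Y] = ((-3)·(-3) + (3)·(3) + (1)·(1) + (-1)·(-1)) / 3 = 20/3 = 6.6667
  S[Y,Z] = ((-3)·(-1) + (3)·(1) + (1)·(-2) + (-1)·(2)) / 3 = 2/3 = 0.6667
  S[Z,Z] = ((-1)·(-1) + (1)·(1) + (-2)·(-2) + (2)·(2)) / 3 = 10/3 = 3.3333

S is symmetric (S[j,i] = S[i,j]). Assembling:

S = [[9.6667, 4.6667, 2.3333],
 [4.6667, 6.6667, 0.6667],
 [2.3333, 0.6667, 3.3333]]


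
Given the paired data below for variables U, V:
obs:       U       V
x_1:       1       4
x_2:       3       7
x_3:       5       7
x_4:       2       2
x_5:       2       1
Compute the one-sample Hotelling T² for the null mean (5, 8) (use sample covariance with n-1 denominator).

Step 1 — sample mean vector:
  mean(U) = (1 + 3 + 5 + 2 + 2) / 5 = 13/5 = 2.6
  mean(V) = (4 + 7 + 7 + 2 + 1) / 5 = 21/5 = 4.2
  x̄ = (2.6, 4.2),  deviation x̄ - mu_0 = (2.6, 4.2) - (5, 8) = (-2.4, -3.8).

Step 2 — sample covariance matrix, S[i,j] = (1/(n-1)) · Σ_k (x_{k,i} - mean_i) · (x_{k,j} - mean_j), divisor n-1 = 4:
  S[U,U] = ((-1.6)·(-1.6) + (0.4)·(0.4) + (2.4)·(2.4) + (-0.6)·(-0.6) + (-0.6)·(-0.6)) / 4 = 9.2/4 = 2.3
  S[U,V] = ((-1.6)·(-0.2) + (0.4)·(2.8) + (2.4)·(2.8) + (-0.6)·(-2.2) + (-0.6)·(-3.2)) / 4 = 11.4/4 = 2.85
  S[V,V] = ((-0.2)·(-0.2) + (2.8)·(2.8) + (2.8)·(2.8) + (-2.2)·(-2.2) + (-3.2)·(-3.2)) / 4 = 30.8/4 = 7.7
  S = [[2.3, 2.85],
 [2.85, 7.7]].

Step 3 — invert S. det(S) = 2.3·7.7 - (2.85)² = 9.5875.
  S^{-1} = (1/det) · [[d, -b], [-b, a]] = [[0.8031, -0.2973],
 [-0.2973, 0.2399]].

Step 4 — quadratic form (x̄ - mu_0)^T · S^{-1} · (x̄ - mu_0):
  S^{-1} · (x̄ - mu_0) = (-0.7979, -0.1982),
  (x̄ - mu_0)^T · [...] = (-2.4)·(-0.7979) + (-3.8)·(-0.1982) = 2.6681.

Step 5 — scale by n: T² = 5 · 2.6681 = 13.3403.

T² ≈ 13.3403


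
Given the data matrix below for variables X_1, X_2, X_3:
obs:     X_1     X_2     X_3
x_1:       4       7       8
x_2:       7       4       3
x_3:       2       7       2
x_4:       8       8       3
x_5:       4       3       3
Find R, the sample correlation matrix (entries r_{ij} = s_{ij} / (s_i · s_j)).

Step 1 — column means:
  mean(X_1) = (4 + 7 + 2 + 8 + 4) / 5 = 25/5 = 5
  mean(X_2) = (7 + 4 + 7 + 8 + 3) / 5 = 29/5 = 5.8
  mean(X_3) = (8 + 3 + 2 + 3 + 3) / 5 = 19/5 = 3.8

Step 2 — sample variances and covariances s[i,j] = (1/(n-1)) · Σ_k (x_{k,i} - mean_i) · (x_{k,j} - mean_j), with n-1 = 4:
  s[X_1,X_1] = ((-1)·(-1) + (2)·(2) + (-3)·(-3) + (3)·(3) + (-1)·(-1)) / 4 = 24/4 = 6
  s[X_1,X_2] = ((-1)·(1.2) + (2)·(-1.8) + (-3)·(1.2) + (3)·(2.2) + (-1)·(-2.8)) / 4 = 1/4 = 0.25
  s[X_1,X_3] = ((-1)·(4.2) + (2)·(-0.8) + (-3)·(-1.8) + (3)·(-0.8) + (-1)·(-0.8)) / 4 = -2/4 = -0.5
  s[X_2,X_2] = ((1.2)·(1.2) + (-1.8)·(-1.8) + (1.2)·(1.2) + (2.2)·(2.2) + (-2.8)·(-2.8)) / 4 = 18.8/4 = 4.7
  s[X_2,X_3] = ((1.2)·(4.2) + (-1.8)·(-0.8) + (1.2)·(-1.8) + (2.2)·(-0.8) + (-2.8)·(-0.8)) / 4 = 4.8/4 = 1.2
  s[X_3,X_3] = ((4.2)·(4.2) + (-0.8)·(-0.8) + (-1.8)·(-1.8) + (-0.8)·(-0.8) + (-0.8)·(-0.8)) / 4 = 22.8/4 = 5.7
  Sample standard deviations s_i = √(s[i,i]):
  s(X_1) = √(6) = 2.4495
  s(X_2) = √(4.7) = 2.1679
  s(X_3) = √(5.7) = 2.3875

Step 3 — r_{ij} = s_{ij} / (s_i · s_j):
  r[X_1,X_1] = 1 (diagonal).
  r[X_1,X_2] = 0.25 / (2.4495 · 2.1679) = 0.25 / 5.3104 = 0.0471
  r[X_1,X_3] = -0.5 / (2.4495 · 2.3875) = -0.5 / 5.8481 = -0.0855
  r[X_2,X_2] = 1 (diagonal).
  r[X_2,X_3] = 1.2 / (2.1679 · 2.3875) = 1.2 / 5.1759 = 0.2318
  r[X_3,X_3] = 1 (diagonal).

R is symmetric with unit diagonal. Assembling:

R = [[1, 0.0471, -0.0855],
 [0.0471, 1, 0.2318],
 [-0.0855, 0.2318, 1]]


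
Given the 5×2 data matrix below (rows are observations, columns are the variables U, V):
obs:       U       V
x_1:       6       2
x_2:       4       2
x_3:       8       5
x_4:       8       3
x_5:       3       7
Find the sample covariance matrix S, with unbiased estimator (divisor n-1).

Step 1 — column means:
  mean(U) = (6 + 4 + 8 + 8 + 3) / 5 = 29/5 = 5.8
  mean(V) = (2 + 2 + 5 + 3 + 7) / 5 = 19/5 = 3.8

Step 2 — sample covariance S[i,j] = (1/(n-1)) · Σ_k (x_{k,i} - mean_i) · (x_{k,j} - mean_j), with n-1 = 4.
  S[U,U] = ((0.2)·(0.2) + (-1.8)·(-1.8) + (2.2)·(2.2) + (2.2)·(2.2) + (-2.8)·(-2.8)) / 4 = 20.8/4 = 5.2
  S[U,V] = ((0.2)·(-1.8) + (-1.8)·(-1.8) + (2.2)·(1.2) + (2.2)·(-0.8) + (-2.8)·(3.2)) / 4 = -5.2/4 = -1.3
  S[V,V] = ((-1.8)·(-1.8) + (-1.8)·(-1.8) + (1.2)·(1.2) + (-0.8)·(-0.8) + (3.2)·(3.2)) / 4 = 18.8/4 = 4.7

S is symmetric (S[j,i] = S[i,j]). Assembling:

S = [[5.2, -1.3],
 [-1.3, 4.7]]


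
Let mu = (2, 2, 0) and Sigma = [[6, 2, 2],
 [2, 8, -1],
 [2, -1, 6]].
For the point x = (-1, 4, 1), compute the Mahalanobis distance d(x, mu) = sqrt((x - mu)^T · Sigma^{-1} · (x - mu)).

Step 1 — centre the observation: (x - mu) = (-3, 2, 1).

Step 2 — invert Sigma (cofactor / det for 3×3, or solve directly):
  Sigma^{-1} = [[0.2156, -0.0642, -0.0826],
 [-0.0642, 0.1468, 0.0459],
 [-0.0826, 0.0459, 0.2018]].

Step 3 — form the quadratic (x - mu)^T · Sigma^{-1} · (x - mu):
  Sigma^{-1} · (x - mu) = (-0.8578, 0.5321, 0.5413).
  (x - mu)^T · [Sigma^{-1} · (x - mu)] = (-3)·(-0.8578) + (2)·(0.5321) + (1)·(0.5413) = 4.1789.

Step 4 — take square root: d = √(4.1789) ≈ 2.0442.

d(x, mu) = √(4.1789) ≈ 2.0442


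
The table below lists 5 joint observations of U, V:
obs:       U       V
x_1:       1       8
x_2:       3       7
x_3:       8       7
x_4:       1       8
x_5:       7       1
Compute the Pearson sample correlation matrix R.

Step 1 — column means:
  mean(U) = (1 + 3 + 8 + 1 + 7) / 5 = 20/5 = 4
  mean(V) = (8 + 7 + 7 + 8 + 1) / 5 = 31/5 = 6.2

Step 2 — sample variances and covariances s[i,j] = (1/(n-1)) · Σ_k (x_{k,i} - mean_i) · (x_{k,j} - mean_j), with n-1 = 4:
  s[U,U] = ((-3)·(-3) + (-1)·(-1) + (4)·(4) + (-3)·(-3) + (3)·(3)) / 4 = 44/4 = 11
  s[U,V] = ((-3)·(1.8) + (-1)·(0.8) + (4)·(0.8) + (-3)·(1.8) + (3)·(-5.2)) / 4 = -24/4 = -6
  s[V,V] = ((1.8)·(1.8) + (0.8)·(0.8) + (0.8)·(0.8) + (1.8)·(1.8) + (-5.2)·(-5.2)) / 4 = 34.8/4 = 8.7
  Sample standard deviations s_i = √(s[i,i]):
  s(U) = √(11) = 3.3166
  s(V) = √(8.7) = 2.9496

Step 3 — r_{ij} = s_{ij} / (s_i · s_j):
  r[U,U] = 1 (diagonal).
  r[U,V] = -6 / (3.3166 · 2.9496) = -6 / 9.7826 = -0.6133
  r[V,V] = 1 (diagonal).

R is symmetric with unit diagonal. Assembling:

R = [[1, -0.6133],
 [-0.6133, 1]]


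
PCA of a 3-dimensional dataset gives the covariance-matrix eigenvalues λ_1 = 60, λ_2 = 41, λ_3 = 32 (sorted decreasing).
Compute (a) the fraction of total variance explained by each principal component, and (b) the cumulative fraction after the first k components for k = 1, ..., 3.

Step 1 — total variance = trace(Sigma) = Σ λ_i = 60 + 41 + 32 = 133.

Step 2 — fraction explained by component i = λ_i / Σ λ:
  PC1: 60/133 = 0.4511
  PC2: 41/133 = 0.3083
  PC3: 32/133 = 0.2406

Step 3 — cumulative fraction after k components = (λ_1 + ... + λ_k) / Σ λ:
  k = 1: 60/133 = 0.4511
  k = 2: (60 + 41)/133 = 101/133 = 0.7594
  k = 3: (60 + 41 + 32)/133 = 133/133 = 1

Summary (fraction, with percent):

explained: PC1 0.4511 (45.11%), PC2 0.3083 (30.83%), PC3 0.2406 (24.06%);  cumulative: 0.4511, 0.7594, 1
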